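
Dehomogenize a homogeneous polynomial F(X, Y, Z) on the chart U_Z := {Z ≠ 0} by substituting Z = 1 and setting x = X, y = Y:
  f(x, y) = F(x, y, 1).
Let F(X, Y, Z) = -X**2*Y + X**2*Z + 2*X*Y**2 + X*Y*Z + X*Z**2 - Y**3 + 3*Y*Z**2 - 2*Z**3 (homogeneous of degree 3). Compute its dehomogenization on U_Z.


f(x, y) = -x**2*y + x**2 + 2*x*y**2 + x*y + x - y**3 + 3*y - 2

On U_Z we set Z = 1. Each monomial c·X^i·Y^j·Z^k in F becomes c·x^i·y^j·1^k = c·x^i·y^j.
Substituting Z = 1: F(X, Y, 1) = -x**2*y + x**2 + 2*x*y**2 + x*y + x - y**3 + 3*y - 2.
Note: deg(f) ≤ deg(F) = 3; strict inequality happens when F is divisible by Z (lost terms).


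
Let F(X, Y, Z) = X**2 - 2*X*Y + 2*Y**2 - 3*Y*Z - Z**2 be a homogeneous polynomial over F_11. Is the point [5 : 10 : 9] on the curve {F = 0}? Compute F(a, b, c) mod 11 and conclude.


F(5,10,9) ≡ 5 (mod 11); P is NOT on the curve.

Evaluate F(5, 10, 9) term-by-term (mod 11).
  X**2 ↦ 1·25·1·1 = 25
  -2*X*Y ↦ -2·5·10·1 = -100
  2*Y**2 ↦ 2·1·100·1 = 200
  -3*Y*Z ↦ -3·1·10·9 = -270
  -Z**2 ↦ -1·1·1·81 = -81
Sum: F(5, 10, 9) = (25) + (-100) + (200) + (-270) + (-81) = -226.
Reducing mod 11: -226 ≡ 5 (mod 11).
Since F(a, b, c) ≡ 5 ≠ 0 (mod 11), P does NOT lie on the curve.


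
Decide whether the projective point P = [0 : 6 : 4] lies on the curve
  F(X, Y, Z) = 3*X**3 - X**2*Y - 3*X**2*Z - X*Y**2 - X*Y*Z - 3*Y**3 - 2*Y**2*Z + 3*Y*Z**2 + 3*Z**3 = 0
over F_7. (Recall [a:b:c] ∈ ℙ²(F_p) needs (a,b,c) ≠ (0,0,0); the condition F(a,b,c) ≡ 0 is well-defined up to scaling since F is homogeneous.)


F(0,6,4) ≡ 6 (mod 7); P is NOT on the curve.

Evaluate F(0, 6, 4) term-by-term (mod 7).
  3*X**3 ↦ 3·0·1·1 = 0
  -X**2*Y ↦ -1·0·6·1 = 0
  -3*X**2*Z ↦ -3·0·1·4 = 0
  -X*Y**2 ↦ -1·0·36·1 = 0
  -X*Y*Z ↦ -1·0·6·4 = 0
  -3*Y**3 ↦ -3·1·216·1 = -648
  -2*Y**2*Z ↦ -2·1·36·4 = -288
  3*Y*Z**2 ↦ 3·1·6·16 = 288
  3*Z**3 ↦ 3·1·1·64 = 192
Sum: F(0, 6, 4) = (0) + (0) + (0) + (0) + (0) + (-648) + (-288) + (288) + (192) = -456.
Reducing mod 7: -456 ≡ 6 (mod 7).
Since F(a, b, c) ≡ 6 ≠ 0 (mod 7), P does NOT lie on the curve.


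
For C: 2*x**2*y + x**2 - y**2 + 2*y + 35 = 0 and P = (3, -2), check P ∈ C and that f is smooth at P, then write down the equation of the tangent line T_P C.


Tangent line at P: -18*x + 24*y + 102 = 0.

Step 1: f(3, -2) = 0, so P lies on C.
Step 2: partial derivatives
  f_x(x, y) = 4*x*y + 2*x, f_y(x, y) = 2*x**2 - 2*y + 2.
  f_x(P) = -18, f_y(P) = 24 (gradient nonzero, so P is smooth).
Step 3: tangent line at P: -18·(x − 3) + 24·(y − -2) = 0.
Expanding: -18*x + 24*y + 102 = 0.


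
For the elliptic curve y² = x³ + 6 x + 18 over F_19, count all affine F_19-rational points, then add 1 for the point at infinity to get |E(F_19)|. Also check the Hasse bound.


Affine points = {(1, 5), (1, 14), (2, 0), (3, 5), (3, 14), (4, 7), (4, 12), (6, 2), (6, 17), (7, 2), (7, 17), (11, 3), (11, 16), (15, 5), (15, 14), (16, 7), (16, 12), (17, 6), (17, 13), (18, 7), (18, 12)}; affine count = 21; |E(F_19)| = 22.

Discriminant check: Δ ∝ 4a³ + 27b² = 4·6³ + 27·18² = 4·216 + 27·324 ≡ 17 (mod 19). Nonzero ⇒ E is nonsingular.
For each x ∈ F_19, compute rhs = x³ + 6·x + 18 mod 19, then count y ∈ F_19 with y² ≡ rhs.
  x = 0: rhs = 18, matching y values: none (0 points).
  x = 1: rhs = 6, matching y values: 5, 14 (2 points).
  x = 2: rhs = 0, matching y values: 0 (1 points).
  x = 3: rhs = 6, matching y values: 5, 14 (2 points).
  x = 4: rhs = 11, matching y values: 7, 12 (2 points).
  x = 5: rhs = 2, matching y values: none (0 points).
  x = 6: rhs = 4, matching y values: 2, 17 (2 points).
  x = 7: rhs = 4, matching y values: 2, 17 (2 points).
  x = 8: rhs = 8, matching y values: none (0 points).
  x = 9: rhs = 3, matching y values: none (0 points).
  x = 10: rhs = 14, matching y values: none (0 points).
  x = 11: rhs = 9, matching y values: 3, 16 (2 points).
  x = 12: rhs = 13, matching y values: none (0 points).
  x = 13: rhs = 13, matching y values: none (0 points).
  x = 14: rhs = 15, matching y values: none (0 points).
  x = 15: rhs = 6, matching y values: 5, 14 (2 points).
  x = 16: rhs = 11, matching y values: 7, 12 (2 points).
  x = 17: rhs = 17, matching y values: 6, 13 (2 points).
  x = 18: rhs = 11, matching y values: 7, 12 (2 points).
Total affine count: 21.
Full point count |E(F_19)| = 21 + 1 = 22.
Hasse bound: |22 − (19+1)| = |2| = 2 ≤ 2√19 ≈ 8.7178 ✓.


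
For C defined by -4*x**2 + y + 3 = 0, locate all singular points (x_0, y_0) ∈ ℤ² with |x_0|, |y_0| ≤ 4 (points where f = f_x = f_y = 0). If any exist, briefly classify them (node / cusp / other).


No singular points in the scanned grid; C is smooth there.

Compute partial derivatives:
  f_x = -8*x.
  f_y = 1.
f_y = 1 is a nonzero constant, so f_y never vanishes: no point (x, y) can satisfy f = f_x = f_y = 0. In particular no (x, y) ∈ {−4, ..., 4}² is singular; the curve is smooth.


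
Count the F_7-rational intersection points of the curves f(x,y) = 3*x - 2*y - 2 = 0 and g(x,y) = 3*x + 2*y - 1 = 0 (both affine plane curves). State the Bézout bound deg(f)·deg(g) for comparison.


Common zeros: {(4, 5)}; count = 1; Bézout bound = 1.

deg(f) = 1, deg(g) = 1, so Bézout bound = 1.
Scan x ∈ F_7. For each x, list the y ∈ F_7 with f(x, y) ≡ 0 and those with g(x, y) ≡ 0 (mod 7); the common zeros in that column are the intersection.
  x = 0: f ≡ 0 at y ∈ {6}; g ≡ 0 at y ∈ {4}; common: ∅.
  x = 1: f ≡ 0 at y ∈ {4}; g ≡ 0 at y ∈ {6}; common: ∅.
  x = 2: f ≡ 0 at y ∈ {2}; g ≡ 0 at y ∈ {1}; common: ∅.
  x = 3: f ≡ 0 at y ∈ {0}; g ≡ 0 at y ∈ {3}; common: ∅.
  x = 4: f ≡ 0 at y ∈ {5}; g ≡ 0 at y ∈ {5}; common: {5}.
  x = 5: f ≡ 0 at y ∈ {3}; g ≡ 0 at y ∈ {0}; common: ∅.
  x = 6: f ≡ 0 at y ∈ {1}; g ≡ 0 at y ∈ {2}; common: ∅.
Collecting: common zeros = {(4, 5)}, so the count is 1.
Comparison with the Bézout bound: 1 ≤ 1 = deg(f)·deg(g), as expected for curves with no common component (the bound is attained).


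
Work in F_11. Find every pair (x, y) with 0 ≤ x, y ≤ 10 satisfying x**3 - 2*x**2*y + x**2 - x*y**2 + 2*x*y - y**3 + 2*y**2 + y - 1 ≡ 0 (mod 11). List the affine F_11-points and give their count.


Affine F_11-points: {(1, 7), (1, 9), (2, 0), (3, 1), (5, 3), (6, 1), (6, 3), (8, 9), (9, 6), (9, 10), (10, 5)}; count = 11.

For each of the 121 pairs (x, y) ∈ F_11², evaluate f(x, y) mod 11. Record the zeros.
  x = 0: [0↦10, 1↦1, 2↦1, 3↦4, 4↦4, 5↦6, 6↦4, 7↦3, 8↦8, 9↦2, 10↦1]  zeros at y ∈ ∅
  x = 1: [0↦1, 1↦2, 2↦10, 3↦8, 4↦1, 5↦5, 6↦3, 7↦0, 8↦1, 9↦0, 10↦2]  zeros at y ∈ {7, 9}
  x = 2: [0↦0, 1↦7, 2↦8, 3↦8, 4↦1, 5↦3, 6↦8, 7↦10, 8↦3, 9↦3, 10↦4]  zeros at y ∈ {0}
  x = 3: [0↦2, 1↦0, 2↦1, 3↦10, 4↦10, 5↦6, 6↦3, 7↦6, 8↦9, 9↦6, 10↦2]  zeros at y ∈ {1}
  x = 4: [0↦2, 1↦9, 2↦6, 3↦9, 4↦1, 5↦9, 6↦5, 7↦5, 8↦3, 9↦4, 10↦2]  zeros at y ∈ ∅
  x = 5: [0↦6, 1↦7, 2↦7, 3↦0, 4↦2, 5↦7, 6↦9, 7↦2, 8↦2, 9↦3, 10↦10]  zeros at y ∈ {3}
  x = 6: [0↦9, 1↦0, 2↦10, 3↦0, 4↦8, 5↦6, 6↦10, 7↦3, 8↦1, 9↦9, 10↦10]  zeros at y ∈ {1, 3}
  x = 7: [0↦6, 1↦5, 2↦10, 3↦4, 4↦3, 5↦1, 6↦3, 7↦3, 8↦6, 9↦6, 10↦8]  zeros at y ∈ ∅
  x = 8: [0↦3, 1↦6, 2↦2, 3↦7, 4↦4, 5↦9, 6↦5, 7↦8, 8↦1, 9↦0, 10↦10]  zeros at y ∈ {9}
  x = 9: [0↦6, 1↦9, 2↦3, 3↦4, 4↦6, 5↦3, 6↦0, 7↦2, 8↦3, 9↦8, 10↦0]  zeros at y ∈ {6, 10}
  x = 10: [0↦10, 1↦9, 2↦8, 3↦1, 4↦4, 5↦0, 6↦5, 7↦2, 8↦7, 9↦3, 10↦6]  zeros at y ∈ {5}
Collecting zeros: affine points = {(1, 7), (1, 9), (2, 0), (3, 1), (5, 3), (6, 1), (6, 3), (8, 9), (9, 6), (9, 10), (10, 5)}.
Total count |C(F_11)_aff| = 11.


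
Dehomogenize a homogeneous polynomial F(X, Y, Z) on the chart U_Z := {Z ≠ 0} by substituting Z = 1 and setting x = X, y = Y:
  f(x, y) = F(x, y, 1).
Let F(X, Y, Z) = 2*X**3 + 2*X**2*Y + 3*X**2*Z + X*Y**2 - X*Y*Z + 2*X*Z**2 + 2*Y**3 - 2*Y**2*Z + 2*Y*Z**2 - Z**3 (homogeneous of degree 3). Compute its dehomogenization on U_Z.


f(x, y) = 2*x**3 + 2*x**2*y + 3*x**2 + x*y**2 - x*y + 2*x + 2*y**3 - 2*y**2 + 2*y - 1

On U_Z we set Z = 1. Each monomial c·X^i·Y^j·Z^k in F becomes c·x^i·y^j·1^k = c·x^i·y^j.
Substituting Z = 1: F(X, Y, 1) = 2*x**3 + 2*x**2*y + 3*x**2 + x*y**2 - x*y + 2*x + 2*y**3 - 2*y**2 + 2*y - 1.
Note: deg(f) ≤ deg(F) = 3; strict inequality happens when F is divisible by Z (lost terms).


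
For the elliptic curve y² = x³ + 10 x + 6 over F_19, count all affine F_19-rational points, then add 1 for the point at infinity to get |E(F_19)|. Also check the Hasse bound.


Affine points = {(0, 5), (0, 14), (1, 6), (1, 13), (3, 5), (3, 14), (6, 4), (6, 15), (7, 1), (7, 18), (8, 3), (8, 16), (10, 2), (10, 17), (12, 7), (12, 12), (15, 4), (15, 15), (16, 5), (16, 14), (17, 4), (17, 15)}; affine count = 22; |E(F_19)| = 23.

Discriminant check: Δ ∝ 4a³ + 27b² = 4·10³ + 27·6² = 4·1000 + 27·36 ≡ 13 (mod 19). Nonzero ⇒ E is nonsingular.
For each x ∈ F_19, compute rhs = x³ + 10·x + 6 mod 19, then count y ∈ F_19 with y² ≡ rhs.
  x = 0: rhs = 6, matching y values: 5, 14 (2 points).
  x = 1: rhs = 17, matching y values: 6, 13 (2 points).
  x = 2: rhs = 15, matching y values: none (0 points).
  x = 3: rhs = 6, matching y values: 5, 14 (2 points).
  x = 4: rhs = 15, matching y values: none (0 points).
  x = 5: rhs = 10, matching y values: none (0 points).
  x = 6: rhs = 16, matching y values: 4, 15 (2 points).
  x = 7: rhs = 1, matching y values: 1, 18 (2 points).
  x = 8: rhs = 9, matching y values: 3, 16 (2 points).
  x = 9: rhs = 8, matching y values: none (0 points).
  x = 10: rhs = 4, matching y values: 2, 17 (2 points).
  x = 11: rhs = 3, matching y values: none (0 points).
  x = 12: rhs = 11, matching y values: 7, 12 (2 points).
  x = 13: rhs = 15, matching y values: none (0 points).
  x = 14: rhs = 2, matching y values: none (0 points).
  x = 15: rhs = 16, matching y values: 4, 15 (2 points).
  x = 16: rhs = 6, matching y values: 5, 14 (2 points).
  x = 17: rhs = 16, matching y values: 4, 15 (2 points).
  x = 18: rhs = 14, matching y values: none (0 points).
Total affine count: 22.
Full point count |E(F_19)| = 22 + 1 = 23.
Hasse bound: |23 − (19+1)| = |3| = 3 ≤ 2√19 ≈ 8.7178 ✓.


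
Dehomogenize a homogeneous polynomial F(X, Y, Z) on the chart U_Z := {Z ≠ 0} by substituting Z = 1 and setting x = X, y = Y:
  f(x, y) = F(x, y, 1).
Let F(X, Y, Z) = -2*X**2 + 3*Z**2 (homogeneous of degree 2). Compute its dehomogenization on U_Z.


f(x, y) = 3 - 2*x**2

On U_Z we set Z = 1. Each monomial c·X^i·Y^j·Z^k in F becomes c·x^i·y^j·1^k = c·x^i·y^j.
Substituting Z = 1: F(X, Y, 1) = 3 - 2*x**2.
Note: deg(f) ≤ deg(F) = 2; strict inequality happens when F is divisible by Z (lost terms).


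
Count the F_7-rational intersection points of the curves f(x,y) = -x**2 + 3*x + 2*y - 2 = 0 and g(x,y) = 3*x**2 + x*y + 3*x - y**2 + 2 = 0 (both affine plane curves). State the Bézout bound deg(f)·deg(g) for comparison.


Common zeros: ∅; count = 0; Bézout bound = 4.

deg(f) = 2, deg(g) = 2, so Bézout bound = 4.
Scan x ∈ F_7. For each x, list the y ∈ F_7 with f(x, y) ≡ 0 and those with g(x, y) ≡ 0 (mod 7); the common zeros in that column are the intersection.
  x = 0: f ≡ 0 at y ∈ {1}; g ≡ 0 at y ∈ {3, 4}; common: ∅.
  x = 1: f ≡ 0 at y ∈ {0}; g ≡ 0 at y ∈ ∅; common: ∅.
  x = 2: f ≡ 0 at y ∈ {0}; g ≡ 0 at y ∈ {1}; common: ∅.
  x = 3: f ≡ 0 at y ∈ {1}; g ≡ 0 at y ∈ {5}; common: ∅.
  x = 4: f ≡ 0 at y ∈ {3}; g ≡ 0 at y ∈ ∅; common: ∅.
  x = 5: f ≡ 0 at y ∈ {6}; g ≡ 0 at y ∈ {2, 3}; common: ∅.
  x = 6: f ≡ 0 at y ∈ {3}; g ≡ 0 at y ∈ {1, 5}; common: ∅.
Collecting: common zeros = ∅, so the count is 0.
Comparison with the Bézout bound: 0 ≤ 4 = deg(f)·deg(g), as expected for curves with no common component (the affine F_7-count falls short of the bound because intersections may lie at infinity, over extension fields, or carry multiplicity).


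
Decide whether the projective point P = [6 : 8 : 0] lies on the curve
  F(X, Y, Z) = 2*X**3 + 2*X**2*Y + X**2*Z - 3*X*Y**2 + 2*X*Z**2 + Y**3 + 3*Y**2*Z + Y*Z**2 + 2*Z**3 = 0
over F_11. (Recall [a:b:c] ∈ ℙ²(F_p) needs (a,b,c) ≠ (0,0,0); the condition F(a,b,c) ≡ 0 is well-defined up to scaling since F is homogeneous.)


F(6,8,0) ≡ 5 (mod 11); P is NOT on the curve.

Evaluate F(6, 8, 0) term-by-term (mod 11).
  2*X**3 ↦ 2·216·1·1 = 432
  2*X**2*Y ↦ 2·36·8·1 = 576
  X**2*Z ↦ 1·36·1·0 = 0
  -3*X*Y**2 ↦ -3·6·64·1 = -1152
  2*X*Z**2 ↦ 2·6·1·0 = 0
  Y**3 ↦ 1·1·512·1 = 512
  3*Y**2*Z ↦ 3·1·64·0 = 0
  Y*Z**2 ↦ 1·1·8·0 = 0
  2*Z**3 ↦ 2·1·1·0 = 0
Sum: F(6, 8, 0) = (432) + (576) + (0) + (-1152) + (0) + (512) + (0) + (0) + (0) = 368.
Reducing mod 11: 368 ≡ 5 (mod 11).
Since F(a, b, c) ≡ 5 ≠ 0 (mod 11), P does NOT lie on the curve.


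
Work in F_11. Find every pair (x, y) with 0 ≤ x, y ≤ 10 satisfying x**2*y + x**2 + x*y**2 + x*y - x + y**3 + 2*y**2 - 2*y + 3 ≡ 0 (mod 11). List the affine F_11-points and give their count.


Affine F_11-points: {(0, 8), (2, 7), (6, 0), (6, 4), (6, 10), (8, 8), (9, 7), (10, 4)}; count = 8.

For each of the 121 pairs (x, y) ∈ F_11², evaluate f(x, y) mod 11. Record the zeros.
  x = 0: [0↦3, 1↦4, 2↦4, 3↦9, 4↦3, 5↦3, 6↦4, 7↦1, 8↦0, 9↦7, 10↦6]  zeros at y ∈ {8}
  x = 1: [0↦3, 1↦7, 2↦1, 3↦2, 4↦5, 5↦5, 6↦8, 7↦9, 8↦3, 9↦7, 10↦5]  zeros at y ∈ ∅
  x = 2: [0↦5, 1↦3, 2↦4, 3↦3, 4↦6, 5↦8, 6↦4, 7↦0, 8↦2, 9↦5, 10↦4]  zeros at y ∈ {7}
  x = 3: [0↦9, 1↦3, 2↦2, 3↦1, 4↦6, 5↦1, 6↦3, 7↦7, 8↦8, 9↦1, 10↦3]  zeros at y ∈ ∅
  x = 4: [0↦4, 1↦7, 2↦6, 3↦7, 4↦5, 5↦6, 6↦5, 7↦8, 8↦10, 9↦6, 10↦2]  zeros at y ∈ ∅
  x = 5: [0↦1, 1↦4, 2↦5, 3↦10, 4↦3, 5↦1, 6↦10, 7↦3, 8↦8, 9↦9, 10↦1]  zeros at y ∈ ∅
  x = 6: [0↦0, 1↦5, 2↦10, 3↦10, 4↦0, 5↦8, 6↦7, 7↦3, 8↦2, 9↦10, 10↦0]  zeros at y ∈ {0, 4, 10}
  x = 7: [0↦1, 1↦10, 2↦10, 3↦7, 4↦7, 5↦5, 6↦7, 7↦8, 8↦3, 9↦9, 10↦10]  zeros at y ∈ ∅
  x = 8: [0↦4, 1↦8, 2↦5, 3↦1, 4↦2, 5↦3, 6↦10, 7↦7, 8↦0, 9↦6, 10↦9]  zeros at y ∈ {8}
  x = 9: [0↦9, 1↦10, 2↦6, 3↦3, 4↦7, 5↦2, 6↦5, 7↦0, 8↦4, 9↦1, 10↦8]  zeros at y ∈ {7}
  x = 10: [0↦5, 1↦5, 2↦2, 3↦2, 4↦0, 5↦2, 6↦3, 7↦9, 8↦4, 9↦5, 10↦7]  zeros at y ∈ {4}
Collecting zeros: affine points = {(0, 8), (2, 7), (6, 0), (6, 4), (6, 10), (8, 8), (9, 7), (10, 4)}.
Total count |C(F_11)_aff| = 8.


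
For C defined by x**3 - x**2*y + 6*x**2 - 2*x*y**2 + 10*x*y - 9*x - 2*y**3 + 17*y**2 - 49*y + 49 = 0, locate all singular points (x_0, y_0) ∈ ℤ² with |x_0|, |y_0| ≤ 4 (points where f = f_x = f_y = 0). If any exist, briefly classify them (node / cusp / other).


Singular points: {(-1, 3)}; classification: cusp.

Compute partial derivatives:
  f_x = 3*x**2 - 2*x*y + 12*x - 2*y**2 + 10*y - 9.
  f_y = -x**2 - 4*x*y + 10*x - 6*y**2 + 34*y - 49.
Scan x_0 ∈ {−4, ..., 4}. For each x_0, f_y(x_0, y) is a polynomial in y; find its integer roots y ∈ {−4, ..., 4}, then test f_x and f at those candidates.
  x = -4: f_y(-4, y) = -6*y**2 + 50*y - 105; no integer root y with |y| ≤ 4.
  x = -3: f_y(-3, y) = -6*y**2 + 46*y - 88; vanishes at y ∈ {4}. (-3, 4): f_x = 14 ≠ 0.
  x = -2: f_y(-2, y) = -6*y**2 + 42*y - 73; no integer root y with |y| ≤ 4.
  x = -1: f_y(-1, y) = -6*y**2 + 38*y - 60; vanishes at y ∈ {3}. (-1, 3): f_x = 0, f = 0 — SINGULAR.
  x = 0: f_y(0, y) = -6*y**2 + 34*y - 49; no integer root y with |y| ≤ 4.
  x = 1: f_y(1, y) = -6*y**2 + 30*y - 40; no integer root y with |y| ≤ 4.
  x = 2: f_y(2, y) = -6*y**2 + 26*y - 33; no integer root y with |y| ≤ 4.
  x = 3: f_y(3, y) = -6*y**2 + 22*y - 28; no integer root y with |y| ≤ 4.
  x = 4: f_y(4, y) = -6*y**2 + 18*y - 25; no integer root y with |y| ≤ 4.
Only singular point on the grid: (-1, 3).
Classify: substitute x = -1 + u, y = 3 + v and expand: f = u**3 - u**2*v - 2*u*v**2 - 2*v**3 + v**2.
No constant or linear terms (consistent with a singular point). Quadratic part: v**2. Cubic part: u**3 - u**2*v - 2*u*v**2 - 2*v**3.
The quadratic part v**2 is a perfect square, so there is a single (double) tangent line v = 0, i.e. y = 3. Restricting the cubic part to that line (v = 0) leaves u**3 ≠ 0, so f is not divisible by v and the branch is v² ≈ -u**3 to lowest order — this is a cusp.
Classification: cusp.


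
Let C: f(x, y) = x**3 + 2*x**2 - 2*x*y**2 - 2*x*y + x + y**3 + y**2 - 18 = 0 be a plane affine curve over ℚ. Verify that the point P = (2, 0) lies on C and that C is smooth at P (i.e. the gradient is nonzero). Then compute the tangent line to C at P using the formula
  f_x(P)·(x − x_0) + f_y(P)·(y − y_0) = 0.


Tangent line at P: 21*x - 4*y - 42 = 0.

Step 1: f(2, 0) = 0, so P lies on C.
Step 2: partial derivatives
  f_x(x, y) = 3*x**2 + 4*x - 2*y**2 - 2*y + 1, f_y(x, y) = -4*x*y - 2*x + 3*y**2 + 2*y.
  f_x(P) = 21, f_y(P) = -4 (gradient nonzero, so P is smooth).
Step 3: tangent line at P: 21·(x − 2) + -4·(y − 0) = 0.
Expanding: 21*x - 4*y - 42 = 0.


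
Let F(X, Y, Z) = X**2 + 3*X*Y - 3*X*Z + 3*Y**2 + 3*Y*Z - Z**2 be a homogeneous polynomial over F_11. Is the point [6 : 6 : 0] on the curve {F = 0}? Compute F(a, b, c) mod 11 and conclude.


F(6,6,0) ≡ 10 (mod 11); P is NOT on the curve.

Evaluate F(6, 6, 0) term-by-term (mod 11).
  X**2 ↦ 1·36·1·1 = 36
  3*X*Y ↦ 3·6·6·1 = 108
  -3*X*Z ↦ -3·6·1·0 = 0
  3*Y**2 ↦ 3·1·36·1 = 108
  3*Y*Z ↦ 3·1·6·0 = 0
  -Z**2 ↦ -1·1·1·0 = 0
Sum: F(6, 6, 0) = (36) + (108) + (0) + (108) + (0) + (0) = 252.
Reducing mod 11: 252 ≡ 10 (mod 11).
Since F(a, b, c) ≡ 10 ≠ 0 (mod 11), P does NOT lie on the curve.


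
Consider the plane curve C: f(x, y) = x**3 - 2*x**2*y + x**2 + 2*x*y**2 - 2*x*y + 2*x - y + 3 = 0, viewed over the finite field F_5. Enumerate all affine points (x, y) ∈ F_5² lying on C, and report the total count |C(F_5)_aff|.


Affine F_5-points: {(0, 3), (1, 2), (1, 3), (2, 1), (3, 0), (4, 3), (4, 4)}; count = 7.

For each of the 25 pairs (x, y) ∈ F_5², evaluate f(x, y) mod 5. Record the zeros.
  x = 0: [0↦3, 1↦2, 2↦1, 3↦0, 4↦4]  zeros at y ∈ {3}
  x = 1: [0↦2, 1↦4, 2↦0, 3↦0, 4↦4]  zeros at y ∈ {2, 3}
  x = 2: [0↦4, 1↦0, 2↦4, 3↦1, 4↦1]  zeros at y ∈ {1}
  x = 3: [0↦0, 1↦1, 2↦4, 3↦4, 4↦1]  zeros at y ∈ {0}
  x = 4: [0↦1, 1↦3, 2↦1, 3↦0, 4↦0]  zeros at y ∈ {3, 4}
Collecting zeros: affine points = {(0, 3), (1, 2), (1, 3), (2, 1), (3, 0), (4, 3), (4, 4)}.
Total count |C(F_5)_aff| = 7.


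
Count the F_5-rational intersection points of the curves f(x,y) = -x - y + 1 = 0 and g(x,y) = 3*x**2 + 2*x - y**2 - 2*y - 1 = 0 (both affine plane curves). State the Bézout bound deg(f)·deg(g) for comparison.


Common zeros: ∅; count = 0; Bézout bound = 2.

deg(f) = 1, deg(g) = 2, so Bézout bound = 2.
Scan x ∈ F_5. For each x, list the y ∈ F_5 with f(x, y) ≡ 0 and those with g(x, y) ≡ 0 (mod 5); the common zeros in that column are the intersection.
  x = 0: f ≡ 0 at y ∈ {1}; g ≡ 0 at y ∈ {4}; common: ∅.
  x = 1: f ≡ 0 at y ∈ {0}; g ≡ 0 at y ∈ {4}; common: ∅.
  x = 2: f ≡ 0 at y ∈ {4}; g ≡ 0 at y ∈ {0, 3}; common: ∅.
  x = 3: f ≡ 0 at y ∈ {3}; g ≡ 0 at y ∈ ∅; common: ∅.
  x = 4: f ≡ 0 at y ∈ {2}; g ≡ 0 at y ∈ {0, 3}; common: ∅.
Collecting: common zeros = ∅, so the count is 0.
Comparison with the Bézout bound: 0 ≤ 2 = deg(f)·deg(g), as expected for curves with no common component (the affine F_5-count falls short of the bound because intersections may lie at infinity, over extension fields, or carry multiplicity).


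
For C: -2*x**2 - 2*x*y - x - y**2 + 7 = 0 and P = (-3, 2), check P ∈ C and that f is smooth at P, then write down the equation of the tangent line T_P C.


Tangent line at P: 7*x + 2*y + 17 = 0.

Step 1: f(-3, 2) = 0, so P lies on C.
Step 2: partial derivatives
  f_x(x, y) = -4*x - 2*y - 1, f_y(x, y) = -2*x - 2*y.
  f_x(P) = 7, f_y(P) = 2 (gradient nonzero, so P is smooth).
Step 3: tangent line at P: 7·(x − -3) + 2·(y − 2) = 0.
Expanding: 7*x + 2*y + 17 = 0.


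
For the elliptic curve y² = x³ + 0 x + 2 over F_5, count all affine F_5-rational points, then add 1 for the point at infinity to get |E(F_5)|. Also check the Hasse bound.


Affine points = {(2, 0), (3, 2), (3, 3), (4, 1), (4, 4)}; affine count = 5; |E(F_5)| = 6.

Discriminant check: Δ ∝ 4a³ + 27b² = 4·0³ + 27·2² = 4·0 + 27·4 ≡ 3 (mod 5). Nonzero ⇒ E is nonsingular.
For each x ∈ F_5, compute rhs = x³ + 0·x + 2 mod 5, then count y ∈ F_5 with y² ≡ rhs.
  x = 0: rhs = 2, matching y values: none (0 points).
  x = 1: rhs = 3, matching y values: none (0 points).
  x = 2: rhs = 0, matching y values: 0 (1 points).
  x = 3: rhs = 4, matching y values: 2, 3 (2 points).
  x = 4: rhs = 1, matching y values: 1, 4 (2 points).
Total affine count: 5.
Full point count |E(F_5)| = 5 + 1 = 6.
Hasse bound: |6 − (5+1)| = |0| = 0 ≤ 2√5 ≈ 4.4721 ✓.


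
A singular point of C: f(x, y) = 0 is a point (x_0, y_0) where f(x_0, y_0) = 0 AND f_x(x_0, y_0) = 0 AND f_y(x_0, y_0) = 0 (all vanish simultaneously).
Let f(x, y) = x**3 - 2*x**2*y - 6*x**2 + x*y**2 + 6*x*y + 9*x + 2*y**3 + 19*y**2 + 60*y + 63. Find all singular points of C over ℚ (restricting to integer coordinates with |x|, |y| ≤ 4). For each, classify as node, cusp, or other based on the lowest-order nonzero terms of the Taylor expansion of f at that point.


Singular points: {(0, -3)}; classification: cusp.

Compute partial derivatives:
  f_x = 3*x**2 - 4*x*y - 12*x + y**2 + 6*y + 9.
  f_y = -2*x**2 + 2*x*y + 6*x + 6*y**2 + 38*y + 60.
Scan x_0 ∈ {−4, ..., 4}. For each x_0, f_y(x_0, y) is a polynomial in y; find its integer roots y ∈ {−4, ..., 4}, then test f_x and f at those candidates.
  x = -4: f_y(-4, y) = 6*y**2 + 30*y + 4; no integer root y with |y| ≤ 4.
  x = -3: f_y(-3, y) = 6*y**2 + 32*y + 24; no integer root y with |y| ≤ 4.
  x = -2: f_y(-2, y) = 6*y**2 + 34*y + 40; vanishes at y ∈ {-4}. (-2, -4): f_x = 5 ≠ 0.
  x = -1: f_y(-1, y) = 6*y**2 + 36*y + 52; no integer root y with |y| ≤ 4.
  x = 0: f_y(0, y) = 6*y**2 + 38*y + 60; vanishes at y ∈ {-3}. (0, -3): f_x = 0, f = 0 — SINGULAR.
  x = 1: f_y(1, y) = 6*y**2 + 40*y + 64; vanishes at y ∈ {-4}. (1, -4): f_x = 8 ≠ 0.
  x = 2: f_y(2, y) = 6*y**2 + 42*y + 64; no integer root y with |y| ≤ 4.
  x = 3: f_y(3, y) = 6*y**2 + 44*y + 60; no integer root y with |y| ≤ 4.
  x = 4: f_y(4, y) = 6*y**2 + 46*y + 52; no integer root y with |y| ≤ 4.
Only singular point on the grid: (0, -3).
Classify: substitute x = 0 + u, y = -3 + v and expand: f = u**3 - 2*u**2*v + u*v**2 + 2*v**3 + v**2.
No constant or linear terms (consistent with a singular point). Quadratic part: v**2. Cubic part: u**3 - 2*u**2*v + u*v**2 + 2*v**3.
The quadratic part v**2 is a perfect square, so there is a single (double) tangent line v = 0, i.e. y = -3. Restricting the cubic part to that line (v = 0) leaves u**3 ≠ 0, so f is not divisible by v and the branch is v² ≈ -u**3 to lowest order — this is a cusp.
Classification: cusp.


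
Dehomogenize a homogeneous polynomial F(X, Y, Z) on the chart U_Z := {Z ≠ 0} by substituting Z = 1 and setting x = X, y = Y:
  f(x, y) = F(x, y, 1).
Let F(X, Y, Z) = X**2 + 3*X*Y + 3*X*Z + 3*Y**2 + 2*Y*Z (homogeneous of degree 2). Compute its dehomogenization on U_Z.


f(x, y) = x**2 + 3*x*y + 3*x + 3*y**2 + 2*y

On U_Z we set Z = 1. Each monomial c·X^i·Y^j·Z^k in F becomes c·x^i·y^j·1^k = c·x^i·y^j.
Substituting Z = 1: F(X, Y, 1) = x**2 + 3*x*y + 3*x + 3*y**2 + 2*y.
Note: deg(f) ≤ deg(F) = 2; strict inequality happens when F is divisible by Z (lost terms).


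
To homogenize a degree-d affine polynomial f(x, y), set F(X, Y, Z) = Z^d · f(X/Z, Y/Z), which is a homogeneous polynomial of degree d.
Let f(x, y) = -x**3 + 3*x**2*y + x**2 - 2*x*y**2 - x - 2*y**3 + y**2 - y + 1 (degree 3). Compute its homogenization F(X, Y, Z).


F(X, Y, Z) = -X**3 + 3*X**2*Y + X**2*Z - 2*X*Y**2 - X*Z**2 - 2*Y**3 + Y**2*Z - Y*Z**2 + Z**3

deg(f) = 3.
Substitute x = X/Z, y = Y/Z into f, then multiply by Z^3.
  monomial -1·x^3·y^0 ↦ -1·X^3·Y^0·Z^0.
  monomial 3·x^2·y^1 ↦ 3·X^2·Y^1·Z^0.
  monomial 1·x^2·y^0 ↦ 1·X^2·Y^0·Z^1.
  monomial -2·x^1·y^2 ↦ -2·X^1·Y^2·Z^0.
  monomial -1·x^1·y^0 ↦ -1·X^1·Y^0·Z^2.
  monomial -2·x^0·y^3 ↦ -2·X^0·Y^3·Z^0.
  monomial 1·x^0·y^2 ↦ 1·X^0·Y^2·Z^1.
  monomial -1·x^0·y^1 ↦ -1·X^0·Y^1·Z^2.
  monomial 1·x^0·y^0 ↦ 1·X^0·Y^0·Z^3.
Collecting: F(X, Y, Z) = -X**3 + 3*X**2*Y + X**2*Z - 2*X*Y**2 - X*Z**2 - 2*Y**3 + Y**2*Z - Y*Z**2 + Z**3.


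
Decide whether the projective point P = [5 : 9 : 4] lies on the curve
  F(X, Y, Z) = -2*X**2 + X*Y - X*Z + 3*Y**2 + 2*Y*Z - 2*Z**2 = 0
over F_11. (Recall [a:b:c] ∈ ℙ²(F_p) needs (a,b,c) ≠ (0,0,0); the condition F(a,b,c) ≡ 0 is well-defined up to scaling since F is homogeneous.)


F(5,9,4) ≡ 5 (mod 11); P is NOT on the curve.

Evaluate F(5, 9, 4) term-by-term (mod 11).
  -2*X**2 ↦ -2·25·1·1 = -50
  X*Y ↦ 1·5·9·1 = 45
  -X*Z ↦ -1·5·1·4 = -20
  3*Y**2 ↦ 3·1·81·1 = 243
  2*Y*Z ↦ 2·1·9·4 = 72
  -2*Z**2 ↦ -2·1·1·16 = -32
Sum: F(5, 9, 4) = (-50) + (45) + (-20) + (243) + (72) + (-32) = 258.
Reducing mod 11: 258 ≡ 5 (mod 11).
Since F(a, b, c) ≡ 5 ≠ 0 (mod 11), P does NOT lie on the curve.


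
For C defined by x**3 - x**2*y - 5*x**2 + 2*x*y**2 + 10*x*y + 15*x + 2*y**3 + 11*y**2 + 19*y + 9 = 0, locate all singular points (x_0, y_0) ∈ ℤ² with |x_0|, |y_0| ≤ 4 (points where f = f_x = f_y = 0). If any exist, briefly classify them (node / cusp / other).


Singular points: {(1, -2)}; classification: cusp.

Compute partial derivatives:
  f_x = 3*x**2 - 2*x*y - 10*x + 2*y**2 + 10*y + 15.
  f_y = -x**2 + 4*x*y + 10*x + 6*y**2 + 22*y + 19.
Scan x_0 ∈ {−4, ..., 4}. For each x_0, f_y(x_0, y) is a polynomial in y; find its integer roots y ∈ {−4, ..., 4}, then test f_x and f at those candidates.
  x = -4: f_y(-4, y) = 6*y**2 + 6*y - 37; no integer root y with |y| ≤ 4.
  x = -3: f_y(-3, y) = 6*y**2 + 10*y - 20; no integer root y with |y| ≤ 4.
  x = -2: f_y(-2, y) = 6*y**2 + 14*y - 5; no integer root y with |y| ≤ 4.
  x = -1: f_y(-1, y) = 6*y**2 + 18*y + 8; no integer root y with |y| ≤ 4.
  x = 0: f_y(0, y) = 6*y**2 + 22*y + 19; no integer root y with |y| ≤ 4.
  x = 1: f_y(1, y) = 6*y**2 + 26*y + 28; vanishes at y ∈ {-2}. (1, -2): f_x = 0, f = 0 — SINGULAR.
  x = 2: f_y(2, y) = 6*y**2 + 30*y + 35; no integer root y with |y| ≤ 4.
  x = 3: f_y(3, y) = 6*y**2 + 34*y + 40; vanishes at y ∈ {-4}. (3, -4): f_x = 28 ≠ 0.
  x = 4: f_y(4, y) = 6*y**2 + 38*y + 43; no integer root y with |y| ≤ 4.
Only singular point on the grid: (1, -2).
Classify: substitute x = 1 + u, y = -2 + v and expand: f = u**3 - u**2*v + 2*u*v**2 + 2*v**3 + v**2.
No constant or linear terms (consistent with a singular point). Quadratic part: v**2. Cubic part: u**3 - u**2*v + 2*u*v**2 + 2*v**3.
The quadratic part v**2 is a perfect square, so there is a single (double) tangent line v = 0, i.e. y = -2. Restricting the cubic part to that line (v = 0) leaves u**3 ≠ 0, so f is not divisible by v and the branch is v² ≈ -u**3 to lowest order — this is a cusp.
Classification: cusp.


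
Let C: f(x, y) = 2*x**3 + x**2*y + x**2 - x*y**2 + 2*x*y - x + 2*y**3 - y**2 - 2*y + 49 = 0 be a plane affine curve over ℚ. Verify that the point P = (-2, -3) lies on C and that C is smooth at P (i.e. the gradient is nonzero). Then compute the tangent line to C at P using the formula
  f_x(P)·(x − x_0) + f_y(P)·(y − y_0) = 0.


Tangent line at P: 16*x + 46*y + 170 = 0.

Step 1: f(-2, -3) = 0, so P lies on C.
Step 2: partial derivatives
  f_x(x, y) = 6*x**2 + 2*x*y + 2*x - y**2 + 2*y - 1, f_y(x, y) = x**2 - 2*x*y + 2*x + 6*y**2 - 2*y - 2.
  f_x(P) = 16, f_y(P) = 46 (gradient nonzero, so P is smooth).
Step 3: tangent line at P: 16·(x − -2) + 46·(y − -3) = 0.
Expanding: 16*x + 46*y + 170 = 0.


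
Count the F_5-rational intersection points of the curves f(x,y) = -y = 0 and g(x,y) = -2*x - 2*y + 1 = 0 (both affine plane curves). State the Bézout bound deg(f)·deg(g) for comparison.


Common zeros: {(3, 0)}; count = 1; Bézout bound = 1.

deg(f) = 1, deg(g) = 1, so Bézout bound = 1.
Scan x ∈ F_5. For each x, list the y ∈ F_5 with f(x, y) ≡ 0 and those with g(x, y) ≡ 0 (mod 5); the common zeros in that column are the intersection.
  x = 0: f ≡ 0 at y ∈ {0}; g ≡ 0 at y ∈ {3}; common: ∅.
  x = 1: f ≡ 0 at y ∈ {0}; g ≡ 0 at y ∈ {2}; common: ∅.
  x = 2: f ≡ 0 at y ∈ {0}; g ≡ 0 at y ∈ {1}; common: ∅.
  x = 3: f ≡ 0 at y ∈ {0}; g ≡ 0 at y ∈ {0}; common: {0}.
  x = 4: f ≡ 0 at y ∈ {0}; g ≡ 0 at y ∈ {4}; common: ∅.
Collecting: common zeros = {(3, 0)}, so the count is 1.
Comparison with the Bézout bound: 1 ≤ 1 = deg(f)·deg(g), as expected for curves with no common component (the bound is attained).


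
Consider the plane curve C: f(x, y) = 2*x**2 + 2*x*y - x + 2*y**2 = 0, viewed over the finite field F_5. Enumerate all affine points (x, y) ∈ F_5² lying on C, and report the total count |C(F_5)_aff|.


Affine F_5-points: {(0, 0), (1, 1), (1, 3), (3, 0), (3, 2), (4, 3)}; count = 6.

For each of the 25 pairs (x, y) ∈ F_5², evaluate f(x, y) mod 5. Record the zeros.
  x = 0: [0↦0, 1↦2, 2↦3, 3↦3, 4↦2]  zeros at y ∈ {0}
  x = 1: [0↦1, 1↦0, 2↦3, 3↦0, 4↦1]  zeros at y ∈ {1, 3}
  x = 2: [0↦1, 1↦2, 2↦2, 3↦1, 4↦4]  zeros at y ∈ ∅
  x = 3: [0↦0, 1↦3, 2↦0, 3↦1, 4↦1]  zeros at y ∈ {0, 2}
  x = 4: [0↦3, 1↦3, 2↦2, 3↦0, 4↦2]  zeros at y ∈ {3}
Collecting zeros: affine points = {(0, 0), (1, 1), (1, 3), (3, 0), (3, 2), (4, 3)}.
Total count |C(F_5)_aff| = 6.


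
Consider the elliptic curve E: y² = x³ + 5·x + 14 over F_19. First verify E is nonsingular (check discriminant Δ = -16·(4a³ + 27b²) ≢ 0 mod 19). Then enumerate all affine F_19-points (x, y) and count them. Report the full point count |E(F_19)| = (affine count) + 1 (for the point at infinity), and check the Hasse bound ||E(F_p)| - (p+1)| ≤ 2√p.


Affine points = {(1, 1), (1, 18), (9, 3), (9, 16), (10, 0), (12, 4), (12, 15), (14, 4), (14, 15), (15, 5), (15, 14)}; affine count = 11; |E(F_19)| = 12.

Discriminant check: Δ ∝ 4a³ + 27b² = 4·5³ + 27·14² = 4·125 + 27·196 ≡ 16 (mod 19). Nonzero ⇒ E is nonsingular.
For each x ∈ F_19, compute rhs = x³ + 5·x + 14 mod 19, then count y ∈ F_19 with y² ≡ rhs.
  x = 0: rhs = 14, matching y values: none (0 points).
  x = 1: rhs = 1, matching y values: 1, 18 (2 points).
  x = 2: rhs = 13, matching y values: none (0 points).
  x = 3: rhs = 18, matching y values: none (0 points).
  x = 4: rhs = 3, matching y values: none (0 points).
  x = 5: rhs = 12, matching y values: none (0 points).
  x = 6: rhs = 13, matching y values: none (0 points).
  x = 7: rhs = 12, matching y values: none (0 points).
  x = 8: rhs = 15, matching y values: none (0 points).
  x = 9: rhs = 9, matching y values: 3, 16 (2 points).
  x = 10: rhs = 0, matching y values: 0 (1 points).
  x = 11: rhs = 13, matching y values: none (0 points).
  x = 12: rhs = 16, matching y values: 4, 15 (2 points).
  x = 13: rhs = 15, matching y values: none (0 points).
  x = 14: rhs = 16, matching y values: 4, 15 (2 points).
  x = 15: rhs = 6, matching y values: 5, 14 (2 points).
  x = 16: rhs = 10, matching y values: none (0 points).
  x = 17: rhs = 15, matching y values: none (0 points).
  x = 18: rhs = 8, matching y values: none (0 points).
Total affine count: 11.
Full point count |E(F_19)| = 11 + 1 = 12.
Hasse bound: |12 − (19+1)| = |-8| = 8 ≤ 2√19 ≈ 8.7178 ✓.


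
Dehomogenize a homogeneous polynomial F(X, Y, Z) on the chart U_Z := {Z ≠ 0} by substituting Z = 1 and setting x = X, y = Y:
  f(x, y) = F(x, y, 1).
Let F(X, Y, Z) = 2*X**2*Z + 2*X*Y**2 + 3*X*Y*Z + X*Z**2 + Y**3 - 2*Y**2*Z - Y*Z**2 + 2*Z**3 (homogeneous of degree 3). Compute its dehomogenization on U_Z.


f(x, y) = 2*x**2 + 2*x*y**2 + 3*x*y + x + y**3 - 2*y**2 - y + 2

On U_Z we set Z = 1. Each monomial c·X^i·Y^j·Z^k in F becomes c·x^i·y^j·1^k = c·x^i·y^j.
Substituting Z = 1: F(X, Y, 1) = 2*x**2 + 2*x*y**2 + 3*x*y + x + y**3 - 2*y**2 - y + 2.
Note: deg(f) ≤ deg(F) = 3; strict inequality happens when F is divisible by Z (lost terms).


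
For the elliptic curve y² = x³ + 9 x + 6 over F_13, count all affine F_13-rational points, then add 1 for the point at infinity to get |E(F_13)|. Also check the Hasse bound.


Affine points = {(1, 4), (1, 9), (6, 4), (6, 9), (7, 3), (7, 10), (9, 6), (9, 7), (10, 2), (10, 11), (12, 3), (12, 10)}; affine count = 12; |E(F_13)| = 13.

Discriminant check: Δ ∝ 4a³ + 27b² = 4·9³ + 27·6² = 4·729 + 27·36 ≡ 1 (mod 13). Nonzero ⇒ E is nonsingular.
For each x ∈ F_13, compute rhs = x³ + 9·x + 6 mod 13, then count y ∈ F_13 with y² ≡ rhs.
  x = 0: rhs = 6, matching y values: none (0 points).
  x = 1: rhs = 3, matching y values: 4, 9 (2 points).
  x = 2: rhs = 6, matching y values: none (0 points).
  x = 3: rhs = 8, matching y values: none (0 points).
  x = 4: rhs = 2, matching y values: none (0 points).
  x = 5: rhs = 7, matching y values: none (0 points).
  x = 6: rhs = 3, matching y values: 4, 9 (2 points).
  x = 7: rhs = 9, matching y values: 3, 10 (2 points).
  x = 8: rhs = 5, matching y values: none (0 points).
  x = 9: rhs = 10, matching y values: 6, 7 (2 points).
  x = 10: rhs = 4, matching y values: 2, 11 (2 points).
  x = 11: rhs = 6, matching y values: none (0 points).
  x = 12: rhs = 9, matching y values: 3, 10 (2 points).
Total affine count: 12.
Full point count |E(F_13)| = 12 + 1 = 13.
Hasse bound: |13 − (13+1)| = |-1| = 1 ≤ 2√13 ≈ 7.2111 ✓.


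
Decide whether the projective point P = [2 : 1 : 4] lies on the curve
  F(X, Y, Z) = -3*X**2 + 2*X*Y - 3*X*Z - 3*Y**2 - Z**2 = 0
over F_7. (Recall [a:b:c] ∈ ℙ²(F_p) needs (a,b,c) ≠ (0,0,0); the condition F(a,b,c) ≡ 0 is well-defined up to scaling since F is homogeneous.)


F(2,1,4) ≡ 5 (mod 7); P is NOT on the curve.

Evaluate F(2, 1, 4) term-by-term (mod 7).
  -3*X**2 ↦ -3·4·1·1 = -12
  2*X*Y ↦ 2·2·1·1 = 4
  -3*X*Z ↦ -3·2·1·4 = -24
  -3*Y**2 ↦ -3·1·1·1 = -3
  -Z**2 ↦ -1·1·1·16 = -16
Sum: F(2, 1, 4) = (-12) + (4) + (-24) + (-3) + (-16) = -51.
Reducing mod 7: -51 ≡ 5 (mod 7).
Since F(a, b, c) ≡ 5 ≠ 0 (mod 7), P does NOT lie on the curve.


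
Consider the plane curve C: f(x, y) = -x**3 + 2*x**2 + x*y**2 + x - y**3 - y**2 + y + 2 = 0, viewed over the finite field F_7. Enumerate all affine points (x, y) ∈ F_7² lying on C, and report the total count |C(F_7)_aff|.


Affine F_7-points: {(1, 4), (2, 5), (5, 3)}; count = 3.

For each of the 49 pairs (x, y) ∈ F_7², evaluate f(x, y) mod 7. Record the zeros.
  x = 0: [0↦2, 1↦1, 2↦6, 3↦4, 4↦3, 5↦4, 6↦1]  zeros at y ∈ ∅
  x = 1: [0↦4, 1↦4, 2↦5, 3↦1, 4↦0, 5↦3, 6↦4]  zeros at y ∈ {4}
  x = 2: [0↦4, 1↦5, 2↦2, 3↦3, 4↦2, 5↦0, 6↦5]  zeros at y ∈ {5}
  x = 3: [0↦3, 1↦5, 2↦5, 3↦4, 4↦3, 5↦3, 6↦5]  zeros at y ∈ ∅
  x = 4: [0↦2, 1↦5, 2↦1, 3↦5, 4↦4, 5↦6, 6↦5]  zeros at y ∈ ∅
  x = 5: [0↦2, 1↦6, 2↦5, 3↦0, 4↦6, 5↦3, 6↦6]  zeros at y ∈ {3}
  x = 6: [0↦4, 1↦2, 2↦4, 3↦4, 4↦3, 5↦2, 6↦2]  zeros at y ∈ ∅
Collecting zeros: affine points = {(1, 4), (2, 5), (5, 3)}.
Total count |C(F_7)_aff| = 3.


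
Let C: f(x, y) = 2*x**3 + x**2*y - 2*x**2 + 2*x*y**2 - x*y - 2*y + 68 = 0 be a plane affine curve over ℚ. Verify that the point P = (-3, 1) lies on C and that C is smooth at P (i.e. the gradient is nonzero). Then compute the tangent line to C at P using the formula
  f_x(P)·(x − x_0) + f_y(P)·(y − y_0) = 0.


Tangent line at P: 61*x - 2*y + 185 = 0.

Step 1: f(-3, 1) = 0, so P lies on C.
Step 2: partial derivatives
  f_x(x, y) = 6*x**2 + 2*x*y - 4*x + 2*y**2 - y, f_y(x, y) = x**2 + 4*x*y - x - 2.
  f_x(P) = 61, f_y(P) = -2 (gradient nonzero, so P is smooth).
Step 3: tangent line at P: 61·(x − -3) + -2·(y − 1) = 0.
Expanding: 61*x - 2*y + 185 = 0.


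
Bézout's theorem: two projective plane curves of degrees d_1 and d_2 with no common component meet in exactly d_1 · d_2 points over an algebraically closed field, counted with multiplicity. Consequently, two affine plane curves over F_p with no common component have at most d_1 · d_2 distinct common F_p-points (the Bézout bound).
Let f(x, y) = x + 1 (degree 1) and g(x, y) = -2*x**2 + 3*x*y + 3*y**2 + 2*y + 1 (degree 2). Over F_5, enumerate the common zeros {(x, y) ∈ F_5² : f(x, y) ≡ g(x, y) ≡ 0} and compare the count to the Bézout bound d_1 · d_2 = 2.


Common zeros: ∅; count = 0; Bézout bound = 2.

deg(f) = 1, deg(g) = 2, so Bézout bound = 2.
Scan x ∈ F_5. For each x, list the y ∈ F_5 with f(x, y) ≡ 0 and those with g(x, y) ≡ 0 (mod 5); the common zeros in that column are the intersection.
  x = 0: f ≡ 0 at y ∈ ∅; g ≡ 0 at y ∈ ∅; common: ∅.
  x = 1: f ≡ 0 at y ∈ ∅; g ≡ 0 at y ∈ ∅; common: ∅.
  x = 2: f ≡ 0 at y ∈ ∅; g ≡ 0 at y ∈ ∅; common: ∅.
  x = 3: f ≡ 0 at y ∈ ∅; g ≡ 0 at y ∈ {4}; common: ∅.
  x = 4: f ≡ 0 at y ∈ {0, 1, 2, 3, 4}; g ≡ 0 at y ∈ ∅; common: ∅.
Collecting: common zeros = ∅, so the count is 0.
Comparison with the Bézout bound: 0 ≤ 2 = deg(f)·deg(g), as expected for curves with no common component (the affine F_5-count falls short of the bound because intersections may lie at infinity, over extension fields, or carry multiplicity).


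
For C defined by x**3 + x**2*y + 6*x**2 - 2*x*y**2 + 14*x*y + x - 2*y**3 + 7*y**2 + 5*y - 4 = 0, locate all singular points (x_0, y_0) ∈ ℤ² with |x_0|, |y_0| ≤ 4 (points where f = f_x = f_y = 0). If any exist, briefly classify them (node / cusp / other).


Singular points: {(-3, 2)}; classification: node.

Compute partial derivatives:
  f_x = 3*x**2 + 2*x*y + 12*x - 2*y**2 + 14*y + 1.
  f_y = x**2 - 4*x*y + 14*x - 6*y**2 + 14*y + 5.
Scan x_0 ∈ {−4, ..., 4}. For each x_0, f_y(x_0, y) is a polynomial in y; find its integer roots y ∈ {−4, ..., 4}, then test f_x and f at those candidates.
  x = -4: f_y(-4, y) = -6*y**2 + 30*y - 35; no integer root y with |y| ≤ 4.
  x = -3: f_y(-3, y) = -6*y**2 + 26*y - 28; vanishes at y ∈ {2}. (-3, 2): f_x = 0, f = 0 — SINGULAR.
  x = -2: f_y(-2, y) = -6*y**2 + 22*y - 19; no integer root y with |y| ≤ 4.
  x = -1: f_y(-1, y) = -6*y**2 + 18*y - 8; no integer root y with |y| ≤ 4.
  x = 0: f_y(0, y) = -6*y**2 + 14*y + 5; no integer root y with |y| ≤ 4.
  x = 1: f_y(1, y) = -6*y**2 + 10*y + 20; no integer root y with |y| ≤ 4.
  x = 2: f_y(2, y) = -6*y**2 + 6*y + 37; no integer root y with |y| ≤ 4.
  x = 3: f_y(3, y) = -6*y**2 + 2*y + 56; no integer root y with |y| ≤ 4.
  x = 4: f_y(4, y) = -6*y**2 - 2*y + 77; no integer root y with |y| ≤ 4.
Only singular point on the grid: (-3, 2).
Classify: substitute x = -3 + u, y = 2 + v and expand: f = u**3 + u**2*v - u**2 - 2*u*v**2 - 2*v**3 + v**2.
No constant or linear terms (consistent with a singular point). Quadratic part: -u**2 + v**2. Cubic part: u**3 + u**2*v - 2*u*v**2 - 2*v**3.
The quadratic part v**2 - u**2 = (v − u)(v + u) splits into two distinct linear factors, so there are two distinct tangent lines y − 2 = ±(x − -3) — this is a node (ordinary double point).
Classification: node.


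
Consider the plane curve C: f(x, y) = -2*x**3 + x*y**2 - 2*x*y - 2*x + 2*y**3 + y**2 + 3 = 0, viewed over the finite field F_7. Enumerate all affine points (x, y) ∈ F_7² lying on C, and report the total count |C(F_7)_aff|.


Affine F_7-points: {(0, 4), (3, 6), (4, 0), (5, 1), (6, 0)}; count = 5.

For each of the 49 pairs (x, y) ∈ F_7², evaluate f(x, y) mod 7. Record the zeros.
  x = 0: [0↦3, 1↦6, 2↦2, 3↦3, 4↦0, 5↦5, 6↦2]  zeros at y ∈ {4}
  x = 1: [0↦6, 1↦1, 2↦5, 3↦2, 4↦4, 5↦2, 6↦1]  zeros at y ∈ ∅
  x = 2: [0↦4, 1↦5, 2↦3, 3↦3, 4↦3, 5↦1, 6↦2]  zeros at y ∈ ∅
  x = 3: [0↦6, 1↦6, 2↦5, 3↦1, 4↦6, 5↦4, 6↦0]  zeros at y ∈ {6}
  x = 4: [0↦0, 1↦6, 2↦6, 3↦5, 4↦1, 5↦6, 6↦4]  zeros at y ∈ {0}
  x = 5: [0↦2, 1↦0, 2↦1, 3↦3, 4↦4, 5↦2, 6↦2]  zeros at y ∈ {1}
  x = 6: [0↦0, 1↦4, 2↦6, 3↦4, 4↦3, 5↦1, 6↦3]  zeros at y ∈ {0}
Collecting zeros: affine points = {(0, 4), (3, 6), (4, 0), (5, 1), (6, 0)}.
Total count |C(F_7)_aff| = 5.
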